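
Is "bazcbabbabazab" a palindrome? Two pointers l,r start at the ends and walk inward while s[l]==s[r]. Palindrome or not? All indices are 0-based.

not a palindrome (mismatch at 3,10)

l=0 r=13: 'b'=='b', l++,r--
l=1 r=12: 'a'=='a', l++,r--
l=2 r=11: 'z'=='z', l++,r--
l=3 r=10: 'c'!='a', stop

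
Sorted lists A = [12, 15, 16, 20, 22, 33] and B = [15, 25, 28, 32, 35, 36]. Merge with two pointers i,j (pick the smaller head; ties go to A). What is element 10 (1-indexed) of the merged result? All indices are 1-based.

merged[10] = 33

i=1 j=1: A[i]=12<=B[j]=15 take 12, i++
i=2 j=1: A[i]=15<=B[j]=15 take 15, i++
i=3 j=1: A[i]=16>B[j]=15 take 15, j++
i=3 j=2: A[i]=16<=B[j]=25 take 16, i++
i=4 j=2: A[i]=20<=B[j]=25 take 20, i++
i=5 j=2: A[i]=22<=B[j]=25 take 22, i++
i=6 j=2: A[i]=33>B[j]=25 take 25, j++
i=6 j=3: A[i]=33>B[j]=28 take 28, j++
i=6 j=4: A[i]=33>B[j]=32 take 32, j++
i=6 j=5: A[i]=33<=B[j]=35 take 33, i++
i=7 j=5: A done, take B[j]=35, j++
i=7 j=6: A done, take B[j]=36, j++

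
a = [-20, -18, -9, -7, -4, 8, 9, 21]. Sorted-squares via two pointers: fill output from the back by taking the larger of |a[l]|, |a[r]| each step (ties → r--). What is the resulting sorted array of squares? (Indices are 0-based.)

[0,7] |-20|<=|21| out[7]=441 → r--
[0,6] |-20|>|9| out[6]=400 → l++
[1,6] |-18|>|9| out[5]=324 → l++
[2,6] |-9|<=|9| out[4]=81 → r--
[2,5] |-9|>|8| out[3]=81 → l++
[3,5] |-7|<=|8| out[2]=64 → r--
[3,4] |-7|>|-4| out[1]=49 → l++
[4,4] |-4|<=|-4| out[0]=16 → r--

[16, 49, 64, 81, 81, 324, 400, 441]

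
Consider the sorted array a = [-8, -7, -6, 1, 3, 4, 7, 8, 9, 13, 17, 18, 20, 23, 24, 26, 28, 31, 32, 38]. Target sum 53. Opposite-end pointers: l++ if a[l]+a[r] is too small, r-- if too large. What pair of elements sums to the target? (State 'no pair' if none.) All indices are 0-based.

l=0 r=19: -8+38=30 <53, l++
l=1 r=19: -7+38=31 <53, l++
l=2 r=19: -6+38=32 <53, l++
l=3 r=19: 1+38=39 <53, l++
l=4 r=19: 3+38=41 <53, l++
l=5 r=19: 4+38=42 <53, l++
l=6 r=19: 7+38=45 <53, l++
l=7 r=19: 8+38=46 <53, l++
l=8 r=19: 9+38=47 <53, l++
l=9 r=19: 13+38=51 <53, l++
l=10 r=19: 17+38=55 >53, r--
l=10 r=18: 17+32=49 <53, l++
l=11 r=18: 18+32=50 <53, l++
l=12 r=18: 20+32=52 <53, l++
l=13 r=18: 23+32=55 >53, r--
l=13 r=17: 23+31=54 >53, r--
l=13 r=16: 23+28=51 <53, l++
l=14 r=16: 24+28=52 <53, l++
l=15 r=16: 26+28=54 >53, r--

no pair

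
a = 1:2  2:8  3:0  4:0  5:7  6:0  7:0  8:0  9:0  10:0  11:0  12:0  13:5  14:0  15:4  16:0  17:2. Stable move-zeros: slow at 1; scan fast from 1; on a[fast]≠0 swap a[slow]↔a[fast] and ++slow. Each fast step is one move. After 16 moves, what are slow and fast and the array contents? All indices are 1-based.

(s=1,f=1) a[fast]=2≠0 swap→a[1]=2 → slow++,fast++
(s=2,f=2) a[fast]=8≠0 swap→a[2]=8 → slow++,fast++
(s=3,f=3) a[fast]=0 → fast++
(s=3,f=4) a[fast]=0 → fast++
(s=3,f=5) a[fast]=7≠0 swap→a[3]=7 → slow++,fast++
(s=4,f=6) a[fast]=0 → fast++
(s=4,f=7) a[fast]=0 → fast++
(s=4,f=8) a[fast]=0 → fast++
(s=4,f=9) a[fast]=0 → fast++
(s=4,f=10) a[fast]=0 → fast++
(s=4,f=11) a[fast]=0 → fast++
(s=4,f=12) a[fast]=0 → fast++
(s=4,f=13) a[fast]=5≠0 swap→a[4]=5 → slow++,fast++
(s=5,f=14) a[fast]=0 → fast++
(s=5,f=15) a[fast]=4≠0 swap→a[5]=4 → slow++,fast++
(s=6,f=16) a[fast]=0 → fast++

slow=6, fast=17, a=[2, 8, 7, 5, 4, 0, 0, 0, 0, 0, 0, 0, 0, 0, 0, 0, 2]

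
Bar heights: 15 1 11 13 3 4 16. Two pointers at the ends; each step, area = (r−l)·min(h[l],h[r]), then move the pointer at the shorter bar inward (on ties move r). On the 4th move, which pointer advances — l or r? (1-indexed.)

[1,7] min(15,16)*6=90 best=90 * → l++
[2,7] min(1,16)*5=5 best=90 → l++
[3,7] min(11,16)*4=44 best=90 → l++
[4,7] min(13,16)*3=39 best=90 → l++

l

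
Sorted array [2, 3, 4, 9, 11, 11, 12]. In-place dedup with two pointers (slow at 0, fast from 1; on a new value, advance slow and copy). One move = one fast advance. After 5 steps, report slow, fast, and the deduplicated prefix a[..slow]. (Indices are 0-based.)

slow=4, fast=6, prefix=[2, 3, 4, 9, 11]

(s=0,f=1) a[fast]=3≠a[slow]=2 write a[1]=3 → slow++,fast++
(s=1,f=2) a[fast]=4≠a[slow]=3 write a[2]=4 → slow++,fast++
(s=2,f=3) a[fast]=9≠a[slow]=4 write a[3]=9 → slow++,fast++
(s=3,f=4) a[fast]=11≠a[slow]=9 write a[4]=11 → slow++,fast++
(s=4,f=5) a[fast]=11=a[slow] dup → fast++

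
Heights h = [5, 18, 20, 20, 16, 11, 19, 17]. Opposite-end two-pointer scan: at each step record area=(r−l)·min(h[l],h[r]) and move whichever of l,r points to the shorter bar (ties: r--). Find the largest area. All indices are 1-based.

max area = 102

[1,8] min(5,17)*7=35 best=35 * → l++
[2,8] min(18,17)*6=102 best=102 * → r--
[2,7] min(18,19)*5=90 best=102 → l++
[3,7] min(20,19)*4=76 best=102 → r--
[3,6] min(20,11)*3=33 best=102 → r--
[3,5] min(20,16)*2=32 best=102 → r--
[3,4] min(20,20)*1=20 best=102 → r--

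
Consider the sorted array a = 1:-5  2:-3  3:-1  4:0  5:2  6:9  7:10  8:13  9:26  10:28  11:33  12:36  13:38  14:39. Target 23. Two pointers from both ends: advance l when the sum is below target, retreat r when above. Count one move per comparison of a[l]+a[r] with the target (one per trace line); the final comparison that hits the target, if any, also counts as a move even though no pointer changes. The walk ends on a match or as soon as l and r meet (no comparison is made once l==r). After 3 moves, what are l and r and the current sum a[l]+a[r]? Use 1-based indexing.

l=1 r=14: -5+39=34 >23, r--
l=1 r=13: -5+38=33 >23, r--
l=1 r=12: -5+36=31 >23, r--

l=1, r=11, sum=28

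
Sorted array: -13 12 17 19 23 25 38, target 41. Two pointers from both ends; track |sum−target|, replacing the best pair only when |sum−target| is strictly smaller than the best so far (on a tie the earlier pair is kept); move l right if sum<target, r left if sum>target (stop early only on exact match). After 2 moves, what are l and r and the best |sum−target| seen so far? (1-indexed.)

l=2, r=6, best |Δ|=9

[1,7] -13+38=25 d=16 * → l++
[2,7] 12+38=50 d=9 * → r--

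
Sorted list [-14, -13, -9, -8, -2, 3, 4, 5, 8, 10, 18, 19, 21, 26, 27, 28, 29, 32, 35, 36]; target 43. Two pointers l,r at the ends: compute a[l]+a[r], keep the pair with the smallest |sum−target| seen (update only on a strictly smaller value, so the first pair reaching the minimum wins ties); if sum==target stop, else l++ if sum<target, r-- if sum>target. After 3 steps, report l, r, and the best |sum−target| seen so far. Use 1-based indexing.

l=4, r=20, best |Δ|=16

[1,20] -14+36=22 d=21 * → l++
[2,20] -13+36=23 d=20 * → l++
[3,20] -9+36=27 d=16 * → l++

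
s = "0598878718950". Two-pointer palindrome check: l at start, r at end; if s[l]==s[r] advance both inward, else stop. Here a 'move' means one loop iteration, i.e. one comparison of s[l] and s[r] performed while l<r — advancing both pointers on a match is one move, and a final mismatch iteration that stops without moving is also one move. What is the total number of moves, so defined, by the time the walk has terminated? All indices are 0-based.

5 moves

l=0 r=12: '0'=='0', l++,r--
l=1 r=11: '5'=='5', l++,r--
l=2 r=10: '9'=='9', l++,r--
l=3 r=9: '8'=='8', l++,r--
l=4 r=8: '8'!='1', stop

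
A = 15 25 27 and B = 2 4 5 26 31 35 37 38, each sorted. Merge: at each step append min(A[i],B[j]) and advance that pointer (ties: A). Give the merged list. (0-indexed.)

i=0 j=0: A[i]=15>B[j]=2 take 2, j++
i=0 j=1: A[i]=15>B[j]=4 take 4, j++
i=0 j=2: A[i]=15>B[j]=5 take 5, j++
i=0 j=3: A[i]=15<=B[j]=26 take 15, i++
i=1 j=3: A[i]=25<=B[j]=26 take 25, i++
i=2 j=3: A[i]=27>B[j]=26 take 26, j++
i=2 j=4: A[i]=27<=B[j]=31 take 27, i++
i=3 j=4: A done, take B[j]=31, j++
i=3 j=5: A done, take B[j]=35, j++
i=3 j=6: A done, take B[j]=37, j++
i=3 j=7: A done, take B[j]=38, j++

[2, 4, 5, 15, 25, 26, 27, 31, 35, 37, 38]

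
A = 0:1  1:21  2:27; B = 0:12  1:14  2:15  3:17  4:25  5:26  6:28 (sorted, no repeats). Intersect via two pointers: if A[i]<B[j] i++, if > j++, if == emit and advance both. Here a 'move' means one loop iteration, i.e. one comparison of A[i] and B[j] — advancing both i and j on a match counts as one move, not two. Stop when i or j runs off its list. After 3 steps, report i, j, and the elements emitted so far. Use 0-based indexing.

i=0 j=0: 1<12, i++
i=1 j=0: 21>12, j++
i=1 j=1: 21>14, j++

i=1, j=2, emitted=[]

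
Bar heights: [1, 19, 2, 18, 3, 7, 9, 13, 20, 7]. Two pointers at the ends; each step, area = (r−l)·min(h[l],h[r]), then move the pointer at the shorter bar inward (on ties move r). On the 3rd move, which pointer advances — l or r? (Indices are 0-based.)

[0,9] min(1,7)*9=9 best=9 * → l++
[1,9] min(19,7)*8=56 best=56 * → r--
[1,8] min(19,20)*7=133 best=133 * → l++

l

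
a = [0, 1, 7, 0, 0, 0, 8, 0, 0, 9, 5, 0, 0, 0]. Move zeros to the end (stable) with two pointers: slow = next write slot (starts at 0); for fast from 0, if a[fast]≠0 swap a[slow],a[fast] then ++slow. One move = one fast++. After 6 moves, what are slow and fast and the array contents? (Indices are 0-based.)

(s=0,f=0) a[fast]=0 → fast++
(s=0,f=1) a[fast]=1≠0 swap→a[0]=1 → slow++,fast++
(s=1,f=2) a[fast]=7≠0 swap→a[1]=7 → slow++,fast++
(s=2,f=3) a[fast]=0 → fast++
(s=2,f=4) a[fast]=0 → fast++
(s=2,f=5) a[fast]=0 → fast++

slow=2, fast=6, a=[1, 7, 0, 0, 0, 0, 8, 0, 0, 9, 5, 0, 0, 0]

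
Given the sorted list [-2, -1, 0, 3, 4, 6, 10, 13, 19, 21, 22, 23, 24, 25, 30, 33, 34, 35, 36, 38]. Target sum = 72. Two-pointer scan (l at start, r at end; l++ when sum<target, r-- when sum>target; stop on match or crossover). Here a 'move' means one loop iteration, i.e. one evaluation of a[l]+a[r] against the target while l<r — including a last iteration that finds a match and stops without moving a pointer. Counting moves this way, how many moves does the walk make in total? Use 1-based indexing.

17 moves

l=1 r=20: -2+38=36 <72, l++
l=2 r=20: -1+38=37 <72, l++
l=3 r=20: 0+38=38 <72, l++
l=4 r=20: 3+38=41 <72, l++
l=5 r=20: 4+38=42 <72, l++
l=6 r=20: 6+38=44 <72, l++
l=7 r=20: 10+38=48 <72, l++
l=8 r=20: 13+38=51 <72, l++
l=9 r=20: 19+38=57 <72, l++
l=10 r=20: 21+38=59 <72, l++
l=11 r=20: 22+38=60 <72, l++
l=12 r=20: 23+38=61 <72, l++
l=13 r=20: 24+38=62 <72, l++
l=14 r=20: 25+38=63 <72, l++
l=15 r=20: 30+38=68 <72, l++
l=16 r=20: 33+38=71 <72, l++
l=17 r=20: 34+38=72, found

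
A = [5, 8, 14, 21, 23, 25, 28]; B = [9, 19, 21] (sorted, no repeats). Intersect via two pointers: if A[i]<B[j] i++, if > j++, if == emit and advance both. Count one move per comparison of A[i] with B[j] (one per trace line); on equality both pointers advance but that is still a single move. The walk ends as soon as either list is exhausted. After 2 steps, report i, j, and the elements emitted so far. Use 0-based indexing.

i=2, j=0, emitted=[]

i=0 j=0: 5<9, i++
i=1 j=0: 8<9, i++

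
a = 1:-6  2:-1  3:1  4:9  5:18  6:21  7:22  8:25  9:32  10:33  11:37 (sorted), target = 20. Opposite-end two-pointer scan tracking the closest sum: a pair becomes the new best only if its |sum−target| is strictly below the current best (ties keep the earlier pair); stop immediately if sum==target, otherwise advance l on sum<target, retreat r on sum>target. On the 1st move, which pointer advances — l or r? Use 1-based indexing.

r

l=1 r=11: -6+37=31 d=11 *, r--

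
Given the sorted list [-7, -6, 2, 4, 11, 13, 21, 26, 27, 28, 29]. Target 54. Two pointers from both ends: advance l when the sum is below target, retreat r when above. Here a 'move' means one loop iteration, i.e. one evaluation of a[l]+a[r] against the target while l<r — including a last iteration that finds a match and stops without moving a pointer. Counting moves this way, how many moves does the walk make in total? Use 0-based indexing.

l=0 r=10: -7+29=22 <54, l++
l=1 r=10: -6+29=23 <54, l++
l=2 r=10: 2+29=31 <54, l++
l=3 r=10: 4+29=33 <54, l++
l=4 r=10: 11+29=40 <54, l++
l=5 r=10: 13+29=42 <54, l++
l=6 r=10: 21+29=50 <54, l++
l=7 r=10: 26+29=55 >54, r--
l=7 r=9: 26+28=54, found

9 moves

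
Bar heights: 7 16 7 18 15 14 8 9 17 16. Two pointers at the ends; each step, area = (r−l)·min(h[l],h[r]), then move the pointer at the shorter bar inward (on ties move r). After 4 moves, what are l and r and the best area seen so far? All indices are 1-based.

l=4, r=9, best area=128

[1,10] min(7,16)*9=63 best=63 * → l++
[2,10] min(16,16)*8=128 best=128 * → r--
[2,9] min(16,17)*7=112 best=128 → l++
[3,9] min(7,17)*6=42 best=128 → l++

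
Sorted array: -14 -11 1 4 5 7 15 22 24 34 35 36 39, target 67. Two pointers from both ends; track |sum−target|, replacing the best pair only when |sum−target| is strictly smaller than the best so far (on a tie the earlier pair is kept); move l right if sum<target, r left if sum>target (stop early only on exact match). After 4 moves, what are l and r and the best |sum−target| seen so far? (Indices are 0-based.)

l=0 r=12: -14+39=25 d=42 *, l++
l=1 r=12: -11+39=28 d=39 *, l++
l=2 r=12: 1+39=40 d=27 *, l++
l=3 r=12: 4+39=43 d=24 *, l++

l=4, r=12, best |Δ|=24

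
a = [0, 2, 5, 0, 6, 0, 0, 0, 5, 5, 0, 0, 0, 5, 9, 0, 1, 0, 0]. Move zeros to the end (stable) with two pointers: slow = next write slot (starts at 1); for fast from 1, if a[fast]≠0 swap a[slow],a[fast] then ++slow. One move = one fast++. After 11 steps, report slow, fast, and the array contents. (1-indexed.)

slow=6, fast=12, a=[2, 5, 6, 5, 5, 0, 0, 0, 0, 0, 0, 0, 0, 5, 9, 0, 1, 0, 0]

(s=1,f=1) a[fast]=0 → fast++
(s=1,f=2) a[fast]=2≠0 swap→a[1]=2 → slow++,fast++
(s=2,f=3) a[fast]=5≠0 swap→a[2]=5 → slow++,fast++
(s=3,f=4) a[fast]=0 → fast++
(s=3,f=5) a[fast]=6≠0 swap→a[3]=6 → slow++,fast++
(s=4,f=6) a[fast]=0 → fast++
(s=4,f=7) a[fast]=0 → fast++
(s=4,f=8) a[fast]=0 → fast++
(s=4,f=9) a[fast]=5≠0 swap→a[4]=5 → slow++,fast++
(s=5,f=10) a[fast]=5≠0 swap→a[5]=5 → slow++,fast++
(s=6,f=11) a[fast]=0 → fast++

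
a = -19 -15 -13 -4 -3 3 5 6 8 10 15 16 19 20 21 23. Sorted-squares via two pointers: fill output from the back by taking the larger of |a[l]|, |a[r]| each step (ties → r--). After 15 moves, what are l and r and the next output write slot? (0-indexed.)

l=4, r=4, next write slot=0

l=0 r=15: |-19|<=|23| out[15]=529, r--
l=0 r=14: |-19|<=|21| out[14]=441, r--
l=0 r=13: |-19|<=|20| out[13]=400, r--
l=0 r=12: |-19|<=|19| out[12]=361, r--
l=0 r=11: |-19|>|16| out[11]=361, l++
l=1 r=11: |-15|<=|16| out[10]=256, r--
l=1 r=10: |-15|<=|15| out[9]=225, r--
l=1 r=9: |-15|>|10| out[8]=225, l++
l=2 r=9: |-13|>|10| out[7]=169, l++
l=3 r=9: |-4|<=|10| out[6]=100, r--
l=3 r=8: |-4|<=|8| out[5]=64, r--
l=3 r=7: |-4|<=|6| out[4]=36, r--
l=3 r=6: |-4|<=|5| out[3]=25, r--
l=3 r=5: |-4|>|3| out[2]=16, l++
l=4 r=5: |-3|<=|3| out[1]=9, r--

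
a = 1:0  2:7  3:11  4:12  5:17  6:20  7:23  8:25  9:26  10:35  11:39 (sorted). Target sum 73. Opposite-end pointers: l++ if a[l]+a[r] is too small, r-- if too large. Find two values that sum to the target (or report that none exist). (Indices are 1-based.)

no pair

l=1 r=11: 0+39=39 <73, l++
l=2 r=11: 7+39=46 <73, l++
l=3 r=11: 11+39=50 <73, l++
l=4 r=11: 12+39=51 <73, l++
l=5 r=11: 17+39=56 <73, l++
l=6 r=11: 20+39=59 <73, l++
l=7 r=11: 23+39=62 <73, l++
l=8 r=11: 25+39=64 <73, l++
l=9 r=11: 26+39=65 <73, l++
l=10 r=11: 35+39=74 >73, r--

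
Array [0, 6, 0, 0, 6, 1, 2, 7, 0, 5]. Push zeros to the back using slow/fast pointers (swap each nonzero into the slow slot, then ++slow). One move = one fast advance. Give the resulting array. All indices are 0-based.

[6, 6, 1, 2, 7, 5, 0, 0, 0, 0]

slow=0 fast=0: a[fast]=0, fast++
slow=0 fast=1: a[fast]=6≠0 swap→a[0]=6, slow++,fast++
slow=1 fast=2: a[fast]=0, fast++
slow=1 fast=3: a[fast]=0, fast++
slow=1 fast=4: a[fast]=6≠0 swap→a[1]=6, slow++,fast++
slow=2 fast=5: a[fast]=1≠0 swap→a[2]=1, slow++,fast++
slow=3 fast=6: a[fast]=2≠0 swap→a[3]=2, slow++,fast++
slow=4 fast=7: a[fast]=7≠0 swap→a[4]=7, slow++,fast++
slow=5 fast=8: a[fast]=0, fast++
slow=5 fast=9: a[fast]=5≠0 swap→a[5]=5, slow++,fast++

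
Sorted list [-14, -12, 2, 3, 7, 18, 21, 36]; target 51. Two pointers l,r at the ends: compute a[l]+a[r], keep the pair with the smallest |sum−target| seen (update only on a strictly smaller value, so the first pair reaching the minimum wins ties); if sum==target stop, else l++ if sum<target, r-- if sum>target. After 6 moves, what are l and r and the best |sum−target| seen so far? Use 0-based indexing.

l=5, r=6, best |Δ|=3

[0,7] -14+36=22 d=29 * → l++
[1,7] -12+36=24 d=27 * → l++
[2,7] 2+36=38 d=13 * → l++
[3,7] 3+36=39 d=12 * → l++
[4,7] 7+36=43 d=8 * → l++
[5,7] 18+36=54 d=3 * → r--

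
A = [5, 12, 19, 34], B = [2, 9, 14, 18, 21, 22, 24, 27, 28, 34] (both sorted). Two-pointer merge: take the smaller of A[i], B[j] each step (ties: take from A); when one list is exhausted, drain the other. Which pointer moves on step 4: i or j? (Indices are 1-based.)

i=1 j=1: A[i]=5>B[j]=2 take 2, j++
i=1 j=2: A[i]=5<=B[j]=9 take 5, i++
i=2 j=2: A[i]=12>B[j]=9 take 9, j++
i=2 j=3: A[i]=12<=B[j]=14 take 12, i++

i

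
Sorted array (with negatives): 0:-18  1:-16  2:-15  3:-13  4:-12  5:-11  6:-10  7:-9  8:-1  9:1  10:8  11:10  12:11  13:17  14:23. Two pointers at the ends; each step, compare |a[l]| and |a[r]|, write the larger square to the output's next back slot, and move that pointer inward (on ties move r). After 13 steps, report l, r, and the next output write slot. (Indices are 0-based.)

l=8, r=9, next write slot=1

[0,14] |-18|<=|23| out[14]=529 → r--
[0,13] |-18|>|17| out[13]=324 → l++
[1,13] |-16|<=|17| out[12]=289 → r--
[1,12] |-16|>|11| out[11]=256 → l++
[2,12] |-15|>|11| out[10]=225 → l++
[3,12] |-13|>|11| out[9]=169 → l++
[4,12] |-12|>|11| out[8]=144 → l++
[5,12] |-11|<=|11| out[7]=121 → r--
[5,11] |-11|>|10| out[6]=121 → l++
[6,11] |-10|<=|10| out[5]=100 → r--
[6,10] |-10|>|8| out[4]=100 → l++
[7,10] |-9|>|8| out[3]=81 → l++
[8,10] |-1|<=|8| out[2]=64 → r--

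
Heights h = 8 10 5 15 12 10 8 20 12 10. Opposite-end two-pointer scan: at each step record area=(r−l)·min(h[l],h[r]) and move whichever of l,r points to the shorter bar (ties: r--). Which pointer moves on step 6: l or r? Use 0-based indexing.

l=0 r=9: min(8,10)*9=72 best=72 *, l++
l=1 r=9: min(10,10)*8=80 best=80 *, r--
l=1 r=8: min(10,12)*7=70 best=80, l++
l=2 r=8: min(5,12)*6=30 best=80, l++
l=3 r=8: min(15,12)*5=60 best=80, r--
l=3 r=7: min(15,20)*4=60 best=80, l++

l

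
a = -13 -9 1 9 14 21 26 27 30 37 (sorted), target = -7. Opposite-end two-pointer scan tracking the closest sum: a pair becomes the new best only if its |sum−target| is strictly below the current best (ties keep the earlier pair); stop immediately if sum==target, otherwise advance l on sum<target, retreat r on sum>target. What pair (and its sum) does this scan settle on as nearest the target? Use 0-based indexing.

[0,9] -13+37=24 d=31 * → r--
[0,8] -13+30=17 d=24 * → r--
[0,7] -13+27=14 d=21 * → r--
[0,6] -13+26=13 d=20 * → r--
[0,5] -13+21=8 d=15 * → r--
[0,4] -13+14=1 d=8 * → r--
[0,3] -13+9=-4 d=3 * → r--
[0,2] -13+1=-12 d=5 → l++
[1,2] -9+1=-8 d=1 * → l++

pair (-9, 1) with sum -8 (|Δ|=1)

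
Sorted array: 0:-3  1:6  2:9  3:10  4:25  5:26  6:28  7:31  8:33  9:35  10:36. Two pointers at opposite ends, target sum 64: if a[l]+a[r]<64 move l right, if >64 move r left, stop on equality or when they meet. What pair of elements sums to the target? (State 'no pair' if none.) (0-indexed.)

(28, 36)

[0,10] -3+36=33 <64 → l++
[1,10] 6+36=42 <64 → l++
[2,10] 9+36=45 <64 → l++
[3,10] 10+36=46 <64 → l++
[4,10] 25+36=61 <64 → l++
[5,10] 26+36=62 <64 → l++
[6,10] 28+36=64 → found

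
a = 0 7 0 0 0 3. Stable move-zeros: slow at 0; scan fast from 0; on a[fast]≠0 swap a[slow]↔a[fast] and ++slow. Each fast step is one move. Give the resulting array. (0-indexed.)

[7, 3, 0, 0, 0, 0]

slow=0 fast=0: a[fast]=0, fast++
slow=0 fast=1: a[fast]=7≠0 swap→a[0]=7, slow++,fast++
slow=1 fast=2: a[fast]=0, fast++
slow=1 fast=3: a[fast]=0, fast++
slow=1 fast=4: a[fast]=0, fast++
slow=1 fast=5: a[fast]=3≠0 swap→a[1]=3, slow++,fast++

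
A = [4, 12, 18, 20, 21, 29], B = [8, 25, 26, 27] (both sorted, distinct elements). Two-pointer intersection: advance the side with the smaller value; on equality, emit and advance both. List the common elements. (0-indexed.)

intersection = []

[i=0,j=0] 4<8 → i++
[i=1,j=0] 12>8 → j++
[i=1,j=1] 12<25 → i++
[i=2,j=1] 18<25 → i++
[i=3,j=1] 20<25 → i++
[i=4,j=1] 21<25 → i++
[i=5,j=1] 29>25 → j++
[i=5,j=2] 29>26 → j++
[i=5,j=3] 29>27 → j++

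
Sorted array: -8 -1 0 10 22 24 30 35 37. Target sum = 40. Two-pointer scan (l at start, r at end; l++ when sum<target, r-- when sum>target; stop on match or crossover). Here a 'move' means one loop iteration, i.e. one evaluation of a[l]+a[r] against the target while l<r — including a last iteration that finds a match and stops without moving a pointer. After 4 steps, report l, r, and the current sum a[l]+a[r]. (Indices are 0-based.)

[0,8] -8+37=29 <40 → l++
[1,8] -1+37=36 <40 → l++
[2,8] 0+37=37 <40 → l++
[3,8] 10+37=47 >40 → r--

l=3, r=7, sum=45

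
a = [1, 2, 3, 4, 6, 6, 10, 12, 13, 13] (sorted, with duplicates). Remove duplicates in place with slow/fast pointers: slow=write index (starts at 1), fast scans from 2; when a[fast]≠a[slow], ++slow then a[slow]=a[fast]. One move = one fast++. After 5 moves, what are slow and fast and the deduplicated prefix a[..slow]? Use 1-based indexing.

slow=1 fast=2: a[fast]=2≠a[slow]=1 write a[2]=2, slow++,fast++
slow=2 fast=3: a[fast]=3≠a[slow]=2 write a[3]=3, slow++,fast++
slow=3 fast=4: a[fast]=4≠a[slow]=3 write a[4]=4, slow++,fast++
slow=4 fast=5: a[fast]=6≠a[slow]=4 write a[5]=6, slow++,fast++
slow=5 fast=6: a[fast]=6=a[slow] dup, fast++

slow=5, fast=7, prefix=[1, 2, 3, 4, 6]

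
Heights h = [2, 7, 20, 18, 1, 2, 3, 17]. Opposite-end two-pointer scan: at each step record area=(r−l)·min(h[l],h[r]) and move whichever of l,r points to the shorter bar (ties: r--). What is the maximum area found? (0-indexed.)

max area = 85

l=0 r=7: min(2,17)*7=14 best=14 *, l++
l=1 r=7: min(7,17)*6=42 best=42 *, l++
l=2 r=7: min(20,17)*5=85 best=85 *, r--
l=2 r=6: min(20,3)*4=12 best=85, r--
l=2 r=5: min(20,2)*3=6 best=85, r--
l=2 r=4: min(20,1)*2=2 best=85, r--
l=2 r=3: min(20,18)*1=18 best=85, r--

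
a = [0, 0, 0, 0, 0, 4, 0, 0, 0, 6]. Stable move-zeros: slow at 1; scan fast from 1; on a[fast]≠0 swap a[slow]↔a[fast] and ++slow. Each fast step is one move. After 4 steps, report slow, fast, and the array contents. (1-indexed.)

slow=1 fast=1: a[fast]=0, fast++
slow=1 fast=2: a[fast]=0, fast++
slow=1 fast=3: a[fast]=0, fast++
slow=1 fast=4: a[fast]=0, fast++

slow=1, fast=5, a=[0, 0, 0, 0, 0, 4, 0, 0, 0, 6]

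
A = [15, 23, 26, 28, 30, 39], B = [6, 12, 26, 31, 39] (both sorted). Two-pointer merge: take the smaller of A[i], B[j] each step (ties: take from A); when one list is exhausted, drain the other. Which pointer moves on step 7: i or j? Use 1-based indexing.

i

[i=1,j=1] A[i]=15>B[j]=6 take 6 → j++
[i=1,j=2] A[i]=15>B[j]=12 take 12 → j++
[i=1,j=3] A[i]=15<=B[j]=26 take 15 → i++
[i=2,j=3] A[i]=23<=B[j]=26 take 23 → i++
[i=3,j=3] A[i]=26<=B[j]=26 take 26 → i++
[i=4,j=3] A[i]=28>B[j]=26 take 26 → j++
[i=4,j=4] A[i]=28<=B[j]=31 take 28 → i++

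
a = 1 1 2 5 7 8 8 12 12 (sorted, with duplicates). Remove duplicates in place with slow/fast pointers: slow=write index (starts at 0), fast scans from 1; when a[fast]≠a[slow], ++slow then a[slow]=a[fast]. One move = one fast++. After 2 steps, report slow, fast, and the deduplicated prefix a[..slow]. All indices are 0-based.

slow=1, fast=3, prefix=[1, 2]

(s=0,f=1) a[fast]=1=a[slow] dup → fast++
(s=0,f=2) a[fast]=2≠a[slow]=1 write a[1]=2 → slow++,fast++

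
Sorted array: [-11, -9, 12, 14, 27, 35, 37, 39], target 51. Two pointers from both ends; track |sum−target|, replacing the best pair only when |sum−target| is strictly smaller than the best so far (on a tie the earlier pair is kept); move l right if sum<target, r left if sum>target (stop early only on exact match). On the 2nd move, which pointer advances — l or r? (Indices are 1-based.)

l=1 r=8: -11+39=28 d=23 *, l++
l=2 r=8: -9+39=30 d=21 *, l++

l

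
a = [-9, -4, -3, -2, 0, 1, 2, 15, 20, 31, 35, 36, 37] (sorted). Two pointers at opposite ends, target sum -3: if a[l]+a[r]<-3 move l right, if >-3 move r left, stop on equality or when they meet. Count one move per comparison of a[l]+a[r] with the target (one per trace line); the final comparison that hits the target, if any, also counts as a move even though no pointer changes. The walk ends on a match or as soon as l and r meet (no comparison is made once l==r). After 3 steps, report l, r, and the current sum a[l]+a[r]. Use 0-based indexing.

l=0, r=9, sum=22

[0,12] -9+37=28 >-3 → r--
[0,11] -9+36=27 >-3 → r--
[0,10] -9+35=26 >-3 → r--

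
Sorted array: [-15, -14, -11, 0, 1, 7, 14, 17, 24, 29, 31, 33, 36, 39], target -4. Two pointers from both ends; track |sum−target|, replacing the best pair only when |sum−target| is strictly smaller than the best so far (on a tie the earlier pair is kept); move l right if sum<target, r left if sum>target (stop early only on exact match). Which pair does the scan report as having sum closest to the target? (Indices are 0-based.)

[0,13] -15+39=24 d=28 * → r--
[0,12] -15+36=21 d=25 * → r--
[0,11] -15+33=18 d=22 * → r--
[0,10] -15+31=16 d=20 * → r--
[0,9] -15+29=14 d=18 * → r--
[0,8] -15+24=9 d=13 * → r--
[0,7] -15+17=2 d=6 * → r--
[0,6] -15+14=-1 d=3 * → r--
[0,5] -15+7=-8 d=4 → l++
[1,5] -14+7=-7 d=3 → l++
[2,5] -11+7=-4 d=0 * → stop

pair (-11, 7) with sum -4 (|Δ|=0)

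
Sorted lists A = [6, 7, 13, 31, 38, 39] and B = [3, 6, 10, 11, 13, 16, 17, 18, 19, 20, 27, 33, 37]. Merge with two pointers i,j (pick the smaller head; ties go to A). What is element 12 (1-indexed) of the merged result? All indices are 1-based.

i=1 j=1: A[i]=6>B[j]=3 take 3, j++
i=1 j=2: A[i]=6<=B[j]=6 take 6, i++
i=2 j=2: A[i]=7>B[j]=6 take 6, j++
i=2 j=3: A[i]=7<=B[j]=10 take 7, i++
i=3 j=3: A[i]=13>B[j]=10 take 10, j++
i=3 j=4: A[i]=13>B[j]=11 take 11, j++
i=3 j=5: A[i]=13<=B[j]=13 take 13, i++
i=4 j=5: A[i]=31>B[j]=13 take 13, j++
i=4 j=6: A[i]=31>B[j]=16 take 16, j++
i=4 j=7: A[i]=31>B[j]=17 take 17, j++
i=4 j=8: A[i]=31>B[j]=18 take 18, j++
i=4 j=9: A[i]=31>B[j]=19 take 19, j++
i=4 j=10: A[i]=31>B[j]=20 take 20, j++
i=4 j=11: A[i]=31>B[j]=27 take 27, j++
i=4 j=12: A[i]=31<=B[j]=33 take 31, i++
i=5 j=12: A[i]=38>B[j]=33 take 33, j++
i=5 j=13: A[i]=38>B[j]=37 take 37, j++
i=5 j=14: B done, take A[i]=38, i++
i=6 j=14: B done, take A[i]=39, i++

merged[12] = 19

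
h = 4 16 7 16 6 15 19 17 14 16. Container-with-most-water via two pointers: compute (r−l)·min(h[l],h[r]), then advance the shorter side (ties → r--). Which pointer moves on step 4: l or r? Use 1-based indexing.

[1,10] min(4,16)*9=36 best=36 * → l++
[2,10] min(16,16)*8=128 best=128 * → r--
[2,9] min(16,14)*7=98 best=128 → r--
[2,8] min(16,17)*6=96 best=128 → l++

l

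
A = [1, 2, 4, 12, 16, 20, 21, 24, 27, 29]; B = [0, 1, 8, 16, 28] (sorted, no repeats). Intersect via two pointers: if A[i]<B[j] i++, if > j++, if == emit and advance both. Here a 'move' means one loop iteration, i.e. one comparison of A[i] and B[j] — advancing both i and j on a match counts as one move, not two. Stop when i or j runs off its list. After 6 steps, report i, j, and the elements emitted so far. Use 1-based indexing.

[i=1,j=1] 1>0 → j++
[i=1,j=2] 1==1 emit → i++,j++
[i=2,j=3] 2<8 → i++
[i=3,j=3] 4<8 → i++
[i=4,j=3] 12>8 → j++
[i=4,j=4] 12<16 → i++

i=5, j=4, emitted=[1]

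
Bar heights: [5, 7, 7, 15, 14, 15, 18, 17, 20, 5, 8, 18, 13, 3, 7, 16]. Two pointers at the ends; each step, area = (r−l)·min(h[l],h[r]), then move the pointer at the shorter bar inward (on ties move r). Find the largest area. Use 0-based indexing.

max area = 180

[0,15] min(5,16)*15=75 best=75 * → l++
[1,15] min(7,16)*14=98 best=98 * → l++
[2,15] min(7,16)*13=91 best=98 → l++
[3,15] min(15,16)*12=180 best=180 * → l++
[4,15] min(14,16)*11=154 best=180 → l++
[5,15] min(15,16)*10=150 best=180 → l++
[6,15] min(18,16)*9=144 best=180 → r--
[6,14] min(18,7)*8=56 best=180 → r--
[6,13] min(18,3)*7=21 best=180 → r--
[6,12] min(18,13)*6=78 best=180 → r--
[6,11] min(18,18)*5=90 best=180 → r--
[6,10] min(18,8)*4=32 best=180 → r--
[6,9] min(18,5)*3=15 best=180 → r--
[6,8] min(18,20)*2=36 best=180 → l++
[7,8] min(17,20)*1=17 best=180 → l++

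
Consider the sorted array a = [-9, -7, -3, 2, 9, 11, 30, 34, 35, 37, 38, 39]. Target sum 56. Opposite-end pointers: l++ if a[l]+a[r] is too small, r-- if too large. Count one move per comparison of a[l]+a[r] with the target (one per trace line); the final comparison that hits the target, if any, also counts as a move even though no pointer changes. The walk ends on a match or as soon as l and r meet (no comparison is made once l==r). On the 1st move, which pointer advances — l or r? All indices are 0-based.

l

l=0 r=11: -9+39=30 <56, l++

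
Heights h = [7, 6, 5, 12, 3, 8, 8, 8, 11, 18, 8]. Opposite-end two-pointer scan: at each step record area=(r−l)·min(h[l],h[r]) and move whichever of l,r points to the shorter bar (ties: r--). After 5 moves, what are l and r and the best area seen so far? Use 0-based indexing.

l=0 r=10: min(7,8)*10=70 best=70 *, l++
l=1 r=10: min(6,8)*9=54 best=70, l++
l=2 r=10: min(5,8)*8=40 best=70, l++
l=3 r=10: min(12,8)*7=56 best=70, r--
l=3 r=9: min(12,18)*6=72 best=72 *, l++

l=4, r=9, best area=72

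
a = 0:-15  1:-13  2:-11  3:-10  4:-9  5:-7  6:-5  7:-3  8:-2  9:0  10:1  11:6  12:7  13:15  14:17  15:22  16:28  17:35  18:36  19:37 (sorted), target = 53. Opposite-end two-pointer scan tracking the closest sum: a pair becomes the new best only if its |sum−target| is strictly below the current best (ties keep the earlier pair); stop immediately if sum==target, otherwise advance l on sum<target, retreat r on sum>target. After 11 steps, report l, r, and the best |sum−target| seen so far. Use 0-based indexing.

l=0 r=19: -15+37=22 d=31 *, l++
l=1 r=19: -13+37=24 d=29 *, l++
l=2 r=19: -11+37=26 d=27 *, l++
l=3 r=19: -10+37=27 d=26 *, l++
l=4 r=19: -9+37=28 d=25 *, l++
l=5 r=19: -7+37=30 d=23 *, l++
l=6 r=19: -5+37=32 d=21 *, l++
l=7 r=19: -3+37=34 d=19 *, l++
l=8 r=19: -2+37=35 d=18 *, l++
l=9 r=19: 0+37=37 d=16 *, l++
l=10 r=19: 1+37=38 d=15 *, l++

l=11, r=19, best |Δ|=15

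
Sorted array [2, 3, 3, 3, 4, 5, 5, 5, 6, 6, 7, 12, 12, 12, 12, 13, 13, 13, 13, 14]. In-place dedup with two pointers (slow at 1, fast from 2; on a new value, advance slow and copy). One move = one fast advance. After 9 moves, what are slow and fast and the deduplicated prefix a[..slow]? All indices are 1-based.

slow=5, fast=11, prefix=[2, 3, 4, 5, 6]

(s=1,f=2) a[fast]=3≠a[slow]=2 write a[2]=3 → slow++,fast++
(s=2,f=3) a[fast]=3=a[slow] dup → fast++
(s=2,f=4) a[fast]=3=a[slow] dup → fast++
(s=2,f=5) a[fast]=4≠a[slow]=3 write a[3]=4 → slow++,fast++
(s=3,f=6) a[fast]=5≠a[slow]=4 write a[4]=5 → slow++,fast++
(s=4,f=7) a[fast]=5=a[slow] dup → fast++
(s=4,f=8) a[fast]=5=a[slow] dup → fast++
(s=4,f=9) a[fast]=6≠a[slow]=5 write a[5]=6 → slow++,fast++
(s=5,f=10) a[fast]=6=a[slow] dup → fast++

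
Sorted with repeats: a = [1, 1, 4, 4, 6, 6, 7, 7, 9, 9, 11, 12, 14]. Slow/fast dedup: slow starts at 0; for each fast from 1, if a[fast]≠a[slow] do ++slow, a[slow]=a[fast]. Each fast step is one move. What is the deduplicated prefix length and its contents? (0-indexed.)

slow=0 fast=1: a[fast]=1=a[slow] dup, fast++
slow=0 fast=2: a[fast]=4≠a[slow]=1 write a[1]=4, slow++,fast++
slow=1 fast=3: a[fast]=4=a[slow] dup, fast++
slow=1 fast=4: a[fast]=6≠a[slow]=4 write a[2]=6, slow++,fast++
slow=2 fast=5: a[fast]=6=a[slow] dup, fast++
slow=2 fast=6: a[fast]=7≠a[slow]=6 write a[3]=7, slow++,fast++
slow=3 fast=7: a[fast]=7=a[slow] dup, fast++
slow=3 fast=8: a[fast]=9≠a[slow]=7 write a[4]=9, slow++,fast++
slow=4 fast=9: a[fast]=9=a[slow] dup, fast++
slow=4 fast=10: a[fast]=11≠a[slow]=9 write a[5]=11, slow++,fast++
slow=5 fast=11: a[fast]=12≠a[slow]=11 write a[6]=12, slow++,fast++
slow=6 fast=12: a[fast]=14≠a[slow]=12 write a[7]=14, slow++,fast++

length 8; prefix = [1, 4, 6, 7, 9, 11, 12, 14]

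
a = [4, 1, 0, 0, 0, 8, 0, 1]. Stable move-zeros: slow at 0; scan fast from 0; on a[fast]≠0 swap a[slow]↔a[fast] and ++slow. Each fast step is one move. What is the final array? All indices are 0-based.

[4, 1, 8, 1, 0, 0, 0, 0]

slow=0 fast=0: a[fast]=4≠0 swap→a[0]=4, slow++,fast++
slow=1 fast=1: a[fast]=1≠0 swap→a[1]=1, slow++,fast++
slow=2 fast=2: a[fast]=0, fast++
slow=2 fast=3: a[fast]=0, fast++
slow=2 fast=4: a[fast]=0, fast++
slow=2 fast=5: a[fast]=8≠0 swap→a[2]=8, slow++,fast++
slow=3 fast=6: a[fast]=0, fast++
slow=3 fast=7: a[fast]=1≠0 swap→a[3]=1, slow++,fast++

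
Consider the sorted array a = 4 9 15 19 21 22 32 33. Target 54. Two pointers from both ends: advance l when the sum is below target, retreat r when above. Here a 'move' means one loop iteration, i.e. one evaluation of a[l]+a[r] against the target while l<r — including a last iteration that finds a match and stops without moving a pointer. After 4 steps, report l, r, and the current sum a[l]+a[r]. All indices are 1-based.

l=5, r=8, sum=54

l=1 r=8: 4+33=37 <54, l++
l=2 r=8: 9+33=42 <54, l++
l=3 r=8: 15+33=48 <54, l++
l=4 r=8: 19+33=52 <54, l++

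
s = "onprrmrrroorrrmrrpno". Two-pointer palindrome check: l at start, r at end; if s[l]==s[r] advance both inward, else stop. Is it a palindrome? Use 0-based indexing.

palindrome

[0,19] 'o'=='o' → l++,r--
[1,18] 'n'=='n' → l++,r--
[2,17] 'p'=='p' → l++,r--
[3,16] 'r'=='r' → l++,r--
[4,15] 'r'=='r' → l++,r--
[5,14] 'm'=='m' → l++,r--
[6,13] 'r'=='r' → l++,r--
[7,12] 'r'=='r' → l++,r--
[8,11] 'r'=='r' → l++,r--
[9,10] 'o'=='o' → l++,r--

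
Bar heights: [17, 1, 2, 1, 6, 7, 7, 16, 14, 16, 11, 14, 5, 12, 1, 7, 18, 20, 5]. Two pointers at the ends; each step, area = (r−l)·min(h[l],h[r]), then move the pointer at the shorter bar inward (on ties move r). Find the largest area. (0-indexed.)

[0,18] min(17,5)*18=90 best=90 * → r--
[0,17] min(17,20)*17=289 best=289 * → l++
[1,17] min(1,20)*16=16 best=289 → l++
[2,17] min(2,20)*15=30 best=289 → l++
[3,17] min(1,20)*14=14 best=289 → l++
[4,17] min(6,20)*13=78 best=289 → l++
[5,17] min(7,20)*12=84 best=289 → l++
[6,17] min(7,20)*11=77 best=289 → l++
[7,17] min(16,20)*10=160 best=289 → l++
[8,17] min(14,20)*9=126 best=289 → l++
[9,17] min(16,20)*8=128 best=289 → l++
[10,17] min(11,20)*7=77 best=289 → l++
[11,17] min(14,20)*6=84 best=289 → l++
[12,17] min(5,20)*5=25 best=289 → l++
[13,17] min(12,20)*4=48 best=289 → l++
[14,17] min(1,20)*3=3 best=289 → l++
[15,17] min(7,20)*2=14 best=289 → l++
[16,17] min(18,20)*1=18 best=289 → l++

max area = 289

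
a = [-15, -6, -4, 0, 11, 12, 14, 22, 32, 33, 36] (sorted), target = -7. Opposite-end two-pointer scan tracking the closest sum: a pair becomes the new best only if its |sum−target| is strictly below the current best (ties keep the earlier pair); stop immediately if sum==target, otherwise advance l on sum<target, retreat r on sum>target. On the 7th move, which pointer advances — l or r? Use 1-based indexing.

[1,11] -15+36=21 d=28 * → r--
[1,10] -15+33=18 d=25 * → r--
[1,9] -15+32=17 d=24 * → r--
[1,8] -15+22=7 d=14 * → r--
[1,7] -15+14=-1 d=6 * → r--
[1,6] -15+12=-3 d=4 * → r--
[1,5] -15+11=-4 d=3 * → r--

r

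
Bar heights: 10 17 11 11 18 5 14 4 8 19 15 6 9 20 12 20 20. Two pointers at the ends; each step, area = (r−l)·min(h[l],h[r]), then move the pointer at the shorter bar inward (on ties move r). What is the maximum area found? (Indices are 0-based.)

l=0 r=16: min(10,20)*16=160 best=160 *, l++
l=1 r=16: min(17,20)*15=255 best=255 *, l++
l=2 r=16: min(11,20)*14=154 best=255, l++
l=3 r=16: min(11,20)*13=143 best=255, l++
l=4 r=16: min(18,20)*12=216 best=255, l++
l=5 r=16: min(5,20)*11=55 best=255, l++
l=6 r=16: min(14,20)*10=140 best=255, l++
l=7 r=16: min(4,20)*9=36 best=255, l++
l=8 r=16: min(8,20)*8=64 best=255, l++
l=9 r=16: min(19,20)*7=133 best=255, l++
l=10 r=16: min(15,20)*6=90 best=255, l++
l=11 r=16: min(6,20)*5=30 best=255, l++
l=12 r=16: min(9,20)*4=36 best=255, l++
l=13 r=16: min(20,20)*3=60 best=255, r--
l=13 r=15: min(20,20)*2=40 best=255, r--
l=13 r=14: min(20,12)*1=12 best=255, r--

max area = 255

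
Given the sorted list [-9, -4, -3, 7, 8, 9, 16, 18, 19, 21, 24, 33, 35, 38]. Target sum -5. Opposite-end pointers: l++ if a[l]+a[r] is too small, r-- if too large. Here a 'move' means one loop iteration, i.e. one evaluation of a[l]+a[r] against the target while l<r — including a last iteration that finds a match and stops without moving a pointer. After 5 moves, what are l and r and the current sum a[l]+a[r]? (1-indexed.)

[1,14] -9+38=29 >-5 → r--
[1,13] -9+35=26 >-5 → r--
[1,12] -9+33=24 >-5 → r--
[1,11] -9+24=15 >-5 → r--
[1,10] -9+21=12 >-5 → r--

l=1, r=9, sum=10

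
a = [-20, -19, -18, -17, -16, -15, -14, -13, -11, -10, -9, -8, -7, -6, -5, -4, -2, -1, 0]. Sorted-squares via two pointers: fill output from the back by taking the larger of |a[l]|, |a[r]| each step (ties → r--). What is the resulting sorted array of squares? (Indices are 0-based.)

l=0 r=18: |-20|>|0| out[18]=400, l++
l=1 r=18: |-19|>|0| out[17]=361, l++
l=2 r=18: |-18|>|0| out[16]=324, l++
l=3 r=18: |-17|>|0| out[15]=289, l++
l=4 r=18: |-16|>|0| out[14]=256, l++
l=5 r=18: |-15|>|0| out[13]=225, l++
l=6 r=18: |-14|>|0| out[12]=196, l++
l=7 r=18: |-13|>|0| out[11]=169, l++
l=8 r=18: |-11|>|0| out[10]=121, l++
l=9 r=18: |-10|>|0| out[9]=100, l++
l=10 r=18: |-9|>|0| out[8]=81, l++
l=11 r=18: |-8|>|0| out[7]=64, l++
l=12 r=18: |-7|>|0| out[6]=49, l++
l=13 r=18: |-6|>|0| out[5]=36, l++
l=14 r=18: |-5|>|0| out[4]=25, l++
l=15 r=18: |-4|>|0| out[3]=16, l++
l=16 r=18: |-2|>|0| out[2]=4, l++
l=17 r=18: |-1|>|0| out[1]=1, l++
l=18 r=18: |0|<=|0| out[0]=0, r--

[0, 1, 4, 16, 25, 36, 49, 64, 81, 100, 121, 169, 196, 225, 256, 289, 324, 361, 400]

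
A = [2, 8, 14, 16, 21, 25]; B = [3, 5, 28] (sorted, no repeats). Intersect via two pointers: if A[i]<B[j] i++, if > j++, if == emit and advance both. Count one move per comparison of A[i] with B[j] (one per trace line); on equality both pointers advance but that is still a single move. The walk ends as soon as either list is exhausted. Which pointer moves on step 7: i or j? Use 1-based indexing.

i

[i=1,j=1] 2<3 → i++
[i=2,j=1] 8>3 → j++
[i=2,j=2] 8>5 → j++
[i=2,j=3] 8<28 → i++
[i=3,j=3] 14<28 → i++
[i=4,j=3] 16<28 → i++
[i=5,j=3] 21<28 → i++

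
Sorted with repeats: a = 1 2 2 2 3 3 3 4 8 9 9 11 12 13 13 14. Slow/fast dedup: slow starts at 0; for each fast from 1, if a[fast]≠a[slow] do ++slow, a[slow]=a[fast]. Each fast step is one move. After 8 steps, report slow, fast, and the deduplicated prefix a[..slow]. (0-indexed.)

(s=0,f=1) a[fast]=2≠a[slow]=1 write a[1]=2 → slow++,fast++
(s=1,f=2) a[fast]=2=a[slow] dup → fast++
(s=1,f=3) a[fast]=2=a[slow] dup → fast++
(s=1,f=4) a[fast]=3≠a[slow]=2 write a[2]=3 → slow++,fast++
(s=2,f=5) a[fast]=3=a[slow] dup → fast++
(s=2,f=6) a[fast]=3=a[slow] dup → fast++
(s=2,f=7) a[fast]=4≠a[slow]=3 write a[3]=4 → slow++,fast++
(s=3,f=8) a[fast]=8≠a[slow]=4 write a[4]=8 → slow++,fast++

slow=4, fast=9, prefix=[1, 2, 3, 4, 8]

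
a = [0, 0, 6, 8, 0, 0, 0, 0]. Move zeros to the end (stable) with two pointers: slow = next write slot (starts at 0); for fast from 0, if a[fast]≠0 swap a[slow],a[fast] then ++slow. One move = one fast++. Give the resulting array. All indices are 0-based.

(s=0,f=0) a[fast]=0 → fast++
(s=0,f=1) a[fast]=0 → fast++
(s=0,f=2) a[fast]=6≠0 swap→a[0]=6 → slow++,fast++
(s=1,f=3) a[fast]=8≠0 swap→a[1]=8 → slow++,fast++
(s=2,f=4) a[fast]=0 → fast++
(s=2,f=5) a[fast]=0 → fast++
(s=2,f=6) a[fast]=0 → fast++
(s=2,f=7) a[fast]=0 → fast++

[6, 8, 0, 0, 0, 0, 0, 0]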